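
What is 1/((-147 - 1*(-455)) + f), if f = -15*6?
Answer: 1/218 ≈ 0.0045872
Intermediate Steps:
f = -90
1/((-147 - 1*(-455)) + f) = 1/((-147 - 1*(-455)) - 90) = 1/((-147 + 455) - 90) = 1/(308 - 90) = 1/218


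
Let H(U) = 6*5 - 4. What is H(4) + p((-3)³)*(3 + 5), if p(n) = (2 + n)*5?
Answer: -974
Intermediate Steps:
H(U) = 26 (H(U) = 30 - 4 = 26)
p(n) = 10 + 5*n
H(4) + p((-3)³)*(3 + 5) = 26 + (10 + 5*(-3)³)*(3 + 5) = 26 + (10 + 5*(-27))*8 = 26 + (10 - 135)*8 = 26 - 125*8 = 26 - 1000 = -974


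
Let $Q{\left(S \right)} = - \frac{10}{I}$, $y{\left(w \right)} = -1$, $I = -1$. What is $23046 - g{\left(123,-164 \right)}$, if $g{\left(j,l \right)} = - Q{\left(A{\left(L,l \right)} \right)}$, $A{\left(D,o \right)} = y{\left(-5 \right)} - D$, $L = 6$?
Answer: $23056$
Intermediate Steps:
$A{\left(D,o \right)} = -1 - D$
$Q{\left(S \right)} = 10$ ($Q{\left(S \right)} = - \frac{10}{-1} = \left(-10\right) \left(-1\right) = 10$)
$g{\left(j,l \right)} = -10$ ($g{\left(j,l \right)} = \left(-1\right) 10 = -10$)
$23046 - g{\left(123,-164 \right)} = 23046 - -10 = 23046 + 10 = 23056$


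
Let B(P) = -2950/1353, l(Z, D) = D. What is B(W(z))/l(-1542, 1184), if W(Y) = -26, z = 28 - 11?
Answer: -1475/800976 ≈ -0.0018415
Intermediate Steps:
z = 17
B(P) = -2950/1353 (B(P) = -2950*1/1353 = -2950/1353)
B(W(z))/l(-1542, 1184) = -2950/1353/1184 = -2950/1353*1/1184 = -1475/800976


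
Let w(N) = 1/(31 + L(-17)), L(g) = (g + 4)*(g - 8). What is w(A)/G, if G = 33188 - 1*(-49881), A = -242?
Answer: 1/29572564 ≈ 3.3815e-8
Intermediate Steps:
L(g) = (-8 + g)*(4 + g) (L(g) = (4 + g)*(-8 + g) = (-8 + g)*(4 + g))
G = 83069 (G = 33188 + 49881 = 83069)
w(N) = 1/356 (w(N) = 1/(31 + (-32 + (-17)**2 - 4*(-17))) = 1/(31 + (-32 + 289 + 68)) = 1/(31 + 325) = 1/356)
w(A)/G = (1/356)/83069 = (1/356)*(1/83069) = 1/29572564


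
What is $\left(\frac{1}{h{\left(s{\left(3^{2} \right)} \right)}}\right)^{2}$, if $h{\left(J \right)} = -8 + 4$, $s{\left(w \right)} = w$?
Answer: $\frac{1}{16} \approx 0.0625$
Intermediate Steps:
$h{\left(J \right)} = -4$
$\left(\frac{1}{h{\left(s{\left(3^{2} \right)} \right)}}\right)^{2} = \left(\frac{1}{-4}\right)^{2} = \left(- \frac{1}{4}\right)^{2} = \frac{1}{16}$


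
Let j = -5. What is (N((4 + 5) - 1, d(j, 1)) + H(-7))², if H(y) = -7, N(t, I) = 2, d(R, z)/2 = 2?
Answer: 25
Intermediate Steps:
d(R, z) = 4 (d(R, z) = 2*2 = 4)
(N((4 + 5) - 1, d(j, 1)) + H(-7))² = (2 - 7)² = (-5)² = 25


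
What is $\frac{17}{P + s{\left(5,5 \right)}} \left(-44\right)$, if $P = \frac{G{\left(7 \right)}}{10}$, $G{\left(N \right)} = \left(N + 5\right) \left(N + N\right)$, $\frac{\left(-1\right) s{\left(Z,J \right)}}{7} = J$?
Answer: $\frac{3740}{91} \approx 41.099$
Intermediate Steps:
$s{\left(Z,J \right)} = - 7 J$
$G{\left(N \right)} = 2 N \left(5 + N\right)$ ($G{\left(N \right)} = \left(5 + N\right) 2 N = 2 N \left(5 + N\right)$)
$P = \frac{84}{5}$ ($P = \frac{2 \cdot 7 \left(5 + 7\right)}{10} = 2 \cdot 7 \cdot 12 \cdot \frac{1}{10} = 168 \cdot \frac{1}{10} = \frac{84}{5} \approx 16.8$)
$\frac{17}{P + s{\left(5,5 \right)}} \left(-44\right) = \frac{17}{\frac{84}{5} - 35} \left(-44\right) = \frac{17}{- \frac{91}{5}} \left(-44\right) = 17 \left(- \frac{5}{91}\right) \left(-44\right) = \left(- \frac{85}{91}\right) \left(-44\right) = \frac{3740}{91}$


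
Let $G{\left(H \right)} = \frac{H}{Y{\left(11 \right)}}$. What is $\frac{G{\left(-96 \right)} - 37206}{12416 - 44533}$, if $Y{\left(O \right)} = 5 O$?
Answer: $\frac{2046426}{1766435} \approx 1.1585$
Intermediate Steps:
$G{\left(H \right)} = \frac{H}{55}$ ($G{\left(H \right)} = \frac{H}{5 \cdot 11} = \frac{H}{55}$)
$\frac{G{\left(-96 \right)} - 37206}{12416 - 44533} = \frac{\frac{1}{55} \left(-96\right) - 37206}{12416 - 44533} = \frac{- \frac{96}{55} - 37206}{-32117} = \left(- \frac{2046426}{55}\right) \left(- \frac{1}{32117}\right) = \frac{2046426}{1766435}$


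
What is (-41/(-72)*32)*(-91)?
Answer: -14924/9 ≈ -1658.2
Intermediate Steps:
(-41/(-72)*32)*(-91) = (-41*(-1/72)*32)*(-91) = ((41/72)*32)*(-91) = (164/9)*(-91) = -14924/9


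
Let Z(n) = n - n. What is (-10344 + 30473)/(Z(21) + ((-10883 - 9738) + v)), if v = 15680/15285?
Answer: -61534353/63035261 ≈ -0.97619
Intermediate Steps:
v = 3136/3057 (v = 15680*(1/15285) = 3136/3057 ≈ 1.0258)
Z(n) = 0
(-10344 + 30473)/(Z(21) + ((-10883 - 9738) + v)) = (-10344 + 30473)/(0 + ((-10883 - 9738) + 3136/3057)) = 20129/(0 + (-20621 + 3136/3057)) = 20129/(0 - 63035261/3057) = 20129/(-63035261/3057) = 20129*(-3057/63035261) = -61534353/63035261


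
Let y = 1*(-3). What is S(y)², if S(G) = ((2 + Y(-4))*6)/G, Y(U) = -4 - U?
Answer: 16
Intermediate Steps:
y = -3
S(G) = 12/G (S(G) = ((2 + (-4 - 1*(-4)))*6)/G = ((2 + (-4 + 4))*6)/G = ((2 + 0)*6)/G = (2*6)/G = 12/G)
S(y)² = (12/(-3))² = (12*(-⅓))² = (-4)² = 16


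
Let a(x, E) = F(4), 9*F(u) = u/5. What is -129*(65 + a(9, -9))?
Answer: -125947/15 ≈ -8396.5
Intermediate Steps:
F(u) = u/45 (F(u) = (u/5)/9 = u/45)
a(x, E) = 4/45 (a(x, E) = (1/45)*4 = 4/45)
-129*(65 + a(9, -9)) = -129*(65 + 4/45) = -129*2929/45 = -125947/15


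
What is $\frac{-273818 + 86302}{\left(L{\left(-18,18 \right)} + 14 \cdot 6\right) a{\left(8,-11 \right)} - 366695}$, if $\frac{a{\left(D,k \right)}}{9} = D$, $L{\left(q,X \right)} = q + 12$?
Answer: $\frac{187516}{361079} \approx 0.51932$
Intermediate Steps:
$L{\left(q,X \right)} = 12 + q$
$a{\left(D,k \right)} = 9 D$
$\frac{-273818 + 86302}{\left(L{\left(-18,18 \right)} + 14 \cdot 6\right) a{\left(8,-11 \right)} - 366695} = \frac{-273818 + 86302}{\left(\left(12 - 18\right) + 14 \cdot 6\right) 9 \cdot 8 - 366695} = - \frac{187516}{\left(-6 + 84\right) 72 - 366695} = - \frac{187516}{78 \cdot 72 - 366695} = - \frac{187516}{5616 - 366695} = - \frac{187516}{-361079} = \left(-187516\right) \left(- \frac{1}{361079}\right) = \frac{187516}{361079}$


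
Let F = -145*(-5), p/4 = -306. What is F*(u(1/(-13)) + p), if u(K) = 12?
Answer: -878700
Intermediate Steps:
p = -1224 (p = 4*(-306) = -1224)
F = 725
F*(u(1/(-13)) + p) = 725*(12 - 1224) = 725*(-1212) = -878700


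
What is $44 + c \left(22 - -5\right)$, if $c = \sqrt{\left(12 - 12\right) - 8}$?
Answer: $44 + 54 i \sqrt{2} \approx 44.0 + 76.368 i$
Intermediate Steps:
$c = 2 i \sqrt{2}$ ($c = \sqrt{\left(12 - 12\right) - 8} = \sqrt{0 - 8} = \sqrt{-8} = 2 i \sqrt{2} \approx 2.8284 i$)
$44 + c \left(22 - -5\right) = 44 + 2 i \sqrt{2} \left(22 - -5\right) = 44 + 2 i \sqrt{2} \left(22 + 5\right) = 44 + 2 i \sqrt{2} \cdot 27 = 44 + 54 i \sqrt{2}$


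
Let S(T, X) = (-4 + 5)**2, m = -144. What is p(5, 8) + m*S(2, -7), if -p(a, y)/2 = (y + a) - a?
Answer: -160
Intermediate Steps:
S(T, X) = 1 (S(T, X) = 1**2 = 1)
p(a, y) = -2*y (p(a, y) = -2*((y + a) - a) = -2*((a + y) - a) = -2*y)
p(5, 8) + m*S(2, -7) = -2*8 - 144*1 = -16 - 144 = -160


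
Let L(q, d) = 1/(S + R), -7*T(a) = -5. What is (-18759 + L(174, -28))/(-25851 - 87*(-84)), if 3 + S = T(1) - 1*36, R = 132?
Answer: 12305897/12164208 ≈ 1.0116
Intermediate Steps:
T(a) = 5/7 (T(a) = -⅐*(-5) = 5/7)
S = -268/7 (S = -3 + (5/7 - 1*36) = -3 + (5/7 - 36) = -3 - 247/7 = -268/7 ≈ -38.286)
L(q, d) = 7/656 (L(q, d) = 1/(-268/7 + 132) = 1/(656/7) = 7/656)
(-18759 + L(174, -28))/(-25851 - 87*(-84)) = (-18759 + 7/656)/(-25851 - 87*(-84)) = -12305897/(656*(-25851 + 7308)) = -12305897/656/(-18543) = -12305897/656*(-1/18543) = 12305897/12164208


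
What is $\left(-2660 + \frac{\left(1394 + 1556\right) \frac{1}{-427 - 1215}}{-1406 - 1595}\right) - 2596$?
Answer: $- \frac{12949841701}{2463821} \approx -5256.0$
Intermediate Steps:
$\left(-2660 + \frac{\left(1394 + 1556\right) \frac{1}{-427 - 1215}}{-1406 - 1595}\right) - 2596 = \left(-2660 + \frac{2950 \frac{1}{-1642}}{-3001}\right) - 2596 = \left(-2660 + 2950 \left(- \frac{1}{1642}\right) \left(- \frac{1}{3001}\right)\right) - 2596 = \left(-2660 - - \frac{1475}{2463821}\right) - 2596 = \left(-2660 + \frac{1475}{2463821}\right) - 2596 = - \frac{6553762385}{2463821} - 2596 = - \frac{12949841701}{2463821}$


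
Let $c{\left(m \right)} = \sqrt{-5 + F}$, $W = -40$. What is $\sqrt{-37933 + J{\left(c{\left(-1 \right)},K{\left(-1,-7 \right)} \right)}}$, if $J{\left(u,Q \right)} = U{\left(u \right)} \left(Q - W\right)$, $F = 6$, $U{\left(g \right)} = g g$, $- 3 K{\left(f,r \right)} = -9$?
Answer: $3 i \sqrt{4210} \approx 194.65 i$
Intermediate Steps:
$K{\left(f,r \right)} = 3$ ($K{\left(f,r \right)} = \left(- \frac{1}{3}\right) \left(-9\right) = 3$)
$U{\left(g \right)} = g^{2}$
$c{\left(m \right)} = 1$ ($c{\left(m \right)} = \sqrt{-5 + 6} = \sqrt{1} = 1$)
$J{\left(u,Q \right)} = u^{2} \left(40 + Q\right)$ ($J{\left(u,Q \right)} = u^{2} \left(Q - -40\right) = u^{2} \left(Q + 40\right) = u^{2} \left(40 + Q\right)$)
$\sqrt{-37933 + J{\left(c{\left(-1 \right)},K{\left(-1,-7 \right)} \right)}} = \sqrt{-37933 + 1^{2} \left(40 + 3\right)} = \sqrt{-37933 + 1 \cdot 43} = \sqrt{-37933 + 43} = \sqrt{-37890} = 3 i \sqrt{4210}$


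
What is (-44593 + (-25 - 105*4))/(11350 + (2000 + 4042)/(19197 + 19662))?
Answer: -41669801/10501326 ≈ -3.9681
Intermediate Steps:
(-44593 + (-25 - 105*4))/(11350 + (2000 + 4042)/(19197 + 19662)) = (-44593 + (-25 - 420))/(11350 + 6042/38859) = (-44593 - 445)/(11350 + 6042*(1/38859)) = -45038/(11350 + 2014/12953) = -45038/147018564/12953 = -45038*12953/147018564 = -41669801/10501326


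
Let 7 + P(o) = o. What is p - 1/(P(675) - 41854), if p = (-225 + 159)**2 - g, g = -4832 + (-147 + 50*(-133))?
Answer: 658358211/41186 ≈ 15985.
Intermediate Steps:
P(o) = -7 + o
g = -11629 (g = -4832 + (-147 - 6650) = -4832 - 6797 = -11629)
p = 15985 (p = (-225 + 159)**2 - 1*(-11629) = (-66)**2 + 11629 = 4356 + 11629 = 15985)
p - 1/(P(675) - 41854) = 15985 - 1/((-7 + 675) - 41854) = 15985 - 1/(668 - 41854) = 15985 - 1/(-41186) = 15985 - 1*(-1/41186) = 15985 + 1/41186 = 658358211/41186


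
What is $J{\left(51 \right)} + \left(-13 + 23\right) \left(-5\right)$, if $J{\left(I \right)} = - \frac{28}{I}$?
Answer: $- \frac{2578}{51} \approx -50.549$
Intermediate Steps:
$J{\left(51 \right)} + \left(-13 + 23\right) \left(-5\right) = - \frac{28}{51} + \left(-13 + 23\right) \left(-5\right) = \left(-28\right) \frac{1}{51} + 10 \left(-5\right) = - \frac{28}{51} - 50 = - \frac{2578}{51}$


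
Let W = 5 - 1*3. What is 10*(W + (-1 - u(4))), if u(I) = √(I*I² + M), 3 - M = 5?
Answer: 10 - 10*√62 ≈ -68.740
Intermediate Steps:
M = -2 (M = 3 - 1*5 = 3 - 5 = -2)
W = 2 (W = 5 - 3 = 2)
u(I) = √(-2 + I³) (u(I) = √(I*I² - 2) = √(I³ - 2) = √(-2 + I³))
10*(W + (-1 - u(4))) = 10*(2 + (-1 - √(-2 + 4³))) = 10*(2 + (-1 - √(-2 + 64))) = 10*(2 + (-1 - √62)) = 10*(1 - √62) = 10 - 10*√62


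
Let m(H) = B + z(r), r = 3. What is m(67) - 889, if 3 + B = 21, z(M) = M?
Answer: -868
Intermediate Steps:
B = 18 (B = -3 + 21 = 18)
m(H) = 21 (m(H) = 18 + 3 = 21)
m(67) - 889 = 21 - 889 = -868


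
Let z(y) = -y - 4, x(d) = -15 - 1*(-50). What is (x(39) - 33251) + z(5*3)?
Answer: -33235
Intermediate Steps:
x(d) = 35 (x(d) = -15 + 50 = 35)
z(y) = -4 - y
(x(39) - 33251) + z(5*3) = (35 - 33251) + (-4 - 5*3) = -33216 + (-4 - 1*15) = -33216 + (-4 - 15) = -33216 - 19 = -33235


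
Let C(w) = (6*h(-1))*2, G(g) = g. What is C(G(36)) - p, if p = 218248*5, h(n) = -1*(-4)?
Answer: -1091192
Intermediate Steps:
h(n) = 4
C(w) = 48 (C(w) = (6*4)*2 = 24*2 = 48)
p = 1091240
C(G(36)) - p = 48 - 1*1091240 = 48 - 1091240 = -1091192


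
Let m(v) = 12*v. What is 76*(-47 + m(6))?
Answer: 1900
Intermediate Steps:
76*(-47 + m(6)) = 76*(-47 + 12*6) = 76*(-47 + 72) = 76*25 = 1900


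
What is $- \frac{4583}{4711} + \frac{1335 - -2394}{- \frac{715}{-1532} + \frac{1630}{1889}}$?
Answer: $\frac{7260181891561}{2589566035} \approx 2803.6$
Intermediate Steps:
$- \frac{4583}{4711} + \frac{1335 - -2394}{- \frac{715}{-1532} + \frac{1630}{1889}} = \left(-4583\right) \frac{1}{4711} + \frac{1335 + 2394}{\left(-715\right) \left(- \frac{1}{1532}\right) + 1630 \cdot \frac{1}{1889}} = - \frac{4583}{4711} + \frac{3729}{\frac{715}{1532} + \frac{1630}{1889}} = - \frac{4583}{4711} + \frac{3729}{\frac{3847795}{2893948}} = - \frac{4583}{4711} + 3729 \cdot \frac{2893948}{3847795} = - \frac{4583}{4711} + \frac{10791532092}{3847795} = \frac{7260181891561}{2589566035}$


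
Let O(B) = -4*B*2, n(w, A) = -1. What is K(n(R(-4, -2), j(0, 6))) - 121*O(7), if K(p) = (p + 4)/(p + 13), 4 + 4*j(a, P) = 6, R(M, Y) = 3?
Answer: 27105/4 ≈ 6776.3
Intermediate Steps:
j(a, P) = ½ (j(a, P) = -1 + (¼)*6 = -1 + 3/2 = ½)
O(B) = -8*B
K(p) = (4 + p)/(13 + p)
K(n(R(-4, -2), j(0, 6))) - 121*O(7) = (4 - 1)/(13 - 1) - (-968)*7 = 3/12 - 121*(-56) = (1/12)*3 + 6776 = ¼ + 6776 = 27105/4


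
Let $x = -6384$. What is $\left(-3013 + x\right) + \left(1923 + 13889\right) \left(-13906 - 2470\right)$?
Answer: $-258946709$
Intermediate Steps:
$\left(-3013 + x\right) + \left(1923 + 13889\right) \left(-13906 - 2470\right) = \left(-3013 - 6384\right) + \left(1923 + 13889\right) \left(-13906 - 2470\right) = -9397 + 15812 \left(-16376\right) = -9397 - 258937312 = -258946709$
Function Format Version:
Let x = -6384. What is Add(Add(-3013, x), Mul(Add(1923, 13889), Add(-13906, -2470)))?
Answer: -258946709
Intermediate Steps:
Add(Add(-3013, x), Mul(Add(1923, 13889), Add(-13906, -2470))) = Add(Add(-3013, -6384), Mul(Add(1923, 13889), Add(-13906, -2470))) = Add(-9397, Mul(15812, -16376)) = Add(-9397, -258937312) = -258946709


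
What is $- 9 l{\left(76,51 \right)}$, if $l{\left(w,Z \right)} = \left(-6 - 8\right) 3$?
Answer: $378$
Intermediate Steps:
$l{\left(w,Z \right)} = -42$ ($l{\left(w,Z \right)} = \left(-14\right) 3 = -42$)
$- 9 l{\left(76,51 \right)} = \left(-9\right) \left(-42\right) = 378$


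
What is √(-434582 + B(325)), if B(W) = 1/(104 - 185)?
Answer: I*√35201143/9 ≈ 659.23*I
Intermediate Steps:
B(W) = -1/81 (B(W) = 1/(-81) = -1/81)
√(-434582 + B(325)) = √(-434582 - 1/81) = √(-35201143/81) = I*√35201143/9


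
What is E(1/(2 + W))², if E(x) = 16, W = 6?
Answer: 256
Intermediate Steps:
E(1/(2 + W))² = 16² = 256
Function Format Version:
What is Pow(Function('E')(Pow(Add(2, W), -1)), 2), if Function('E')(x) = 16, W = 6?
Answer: 256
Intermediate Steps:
Pow(Function('E')(Pow(Add(2, W), -1)), 2) = Pow(16, 2) = 256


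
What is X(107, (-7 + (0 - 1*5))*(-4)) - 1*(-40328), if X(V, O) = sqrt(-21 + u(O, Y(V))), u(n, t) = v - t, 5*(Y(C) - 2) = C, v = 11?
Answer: 40328 + I*sqrt(835)/5 ≈ 40328.0 + 5.7793*I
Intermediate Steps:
Y(C) = 2 + C/5
u(n, t) = 11 - t
X(V, O) = sqrt(-12 - V/5) (X(V, O) = sqrt(-21 + (11 - (2 + V/5))) = sqrt(-21 + (11 + (-2 - V/5))) = sqrt(-21 + (9 - V/5)) = sqrt(-12 - V/5))
X(107, (-7 + (0 - 1*5))*(-4)) - 1*(-40328) = sqrt(-300 - 5*107)/5 - 1*(-40328) = sqrt(-300 - 535)/5 + 40328 = sqrt(-835)/5 + 40328 = (I*sqrt(835))/5 + 40328 = I*sqrt(835)/5 + 40328 = 40328 + I*sqrt(835)/5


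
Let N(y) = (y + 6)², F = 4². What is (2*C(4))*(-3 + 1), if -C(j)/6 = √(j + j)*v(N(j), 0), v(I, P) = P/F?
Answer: 0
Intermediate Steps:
F = 16
N(y) = (6 + y)²
v(I, P) = P/16
C(j) = 0 (C(j) = -6*√(j + j)*(1/16)*0 = -6*√(2*j)*0 = -6*√2*√j*0 = -6*0 = 0)
(2*C(4))*(-3 + 1) = (2*0)*(-3 + 1) = 0*(-2) = 0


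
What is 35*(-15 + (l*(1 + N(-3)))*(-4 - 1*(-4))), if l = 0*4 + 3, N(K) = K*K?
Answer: -525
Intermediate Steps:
N(K) = K**2
l = 3 (l = 0 + 3 = 3)
35*(-15 + (l*(1 + N(-3)))*(-4 - 1*(-4))) = 35*(-15 + (3*(1 + (-3)**2))*(-4 - 1*(-4))) = 35*(-15 + (3*(1 + 9))*(-4 + 4)) = 35*(-15 + (3*10)*0) = 35*(-15 + 30*0) = 35*(-15 + 0) = 35*(-15) = -525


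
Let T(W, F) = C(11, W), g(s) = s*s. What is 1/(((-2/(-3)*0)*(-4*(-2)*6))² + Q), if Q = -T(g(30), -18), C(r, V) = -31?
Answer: 1/31 ≈ 0.032258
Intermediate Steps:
g(s) = s²
T(W, F) = -31
Q = 31 (Q = -1*(-31) = 31)
1/(((-2/(-3)*0)*(-4*(-2)*6))² + Q) = 1/(((-2/(-3)*0)*(-4*(-2)*6))² + 31) = 1/(((-2*(-⅓)*0)*(8*6))² + 31) = 1/((((⅔)*0)*48)² + 31) = 1/((0*48)² + 31) = 1/(0² + 31) = 1/(0 + 31) = 1/31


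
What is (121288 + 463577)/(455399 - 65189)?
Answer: 38991/26014 ≈ 1.4988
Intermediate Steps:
(121288 + 463577)/(455399 - 65189) = 584865/390210 = 584865*(1/390210) = 38991/26014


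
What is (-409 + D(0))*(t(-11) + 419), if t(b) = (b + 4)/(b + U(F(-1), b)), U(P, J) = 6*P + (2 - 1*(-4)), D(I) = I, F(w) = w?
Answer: -1887944/11 ≈ -1.7163e+5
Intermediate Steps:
U(P, J) = 6 + 6*P (U(P, J) = 6*P + (2 + 4) = 6*P + 6 = 6 + 6*P)
t(b) = (4 + b)/b (t(b) = (b + 4)/(b + (6 + 6*(-1))) = (4 + b)/(b + (6 - 6)) = (4 + b)/(b + 0) = (4 + b)/b)
(-409 + D(0))*(t(-11) + 419) = (-409 + 0)*((4 - 11)/(-11) + 419) = -409*(-1/11*(-7) + 419) = -409*(7/11 + 419) = -409*4616/11 = -1887944/11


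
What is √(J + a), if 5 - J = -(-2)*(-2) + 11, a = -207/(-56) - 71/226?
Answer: √13837754/3164 ≈ 1.1757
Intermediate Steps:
a = 21403/6328 (a = -207*(-1/56) - 71*1/226 = 207/56 - 71/226 = 21403/6328 ≈ 3.3823)
J = -2 (J = 5 - (-(-2)*(-2) + 11) = 5 - (-2*2 + 11) = 5 - (-4 + 11) = 5 - 1*7 = 5 - 7 = -2)
√(J + a) = √(-2 + 21403/6328) = √(8747/6328) = √13837754/3164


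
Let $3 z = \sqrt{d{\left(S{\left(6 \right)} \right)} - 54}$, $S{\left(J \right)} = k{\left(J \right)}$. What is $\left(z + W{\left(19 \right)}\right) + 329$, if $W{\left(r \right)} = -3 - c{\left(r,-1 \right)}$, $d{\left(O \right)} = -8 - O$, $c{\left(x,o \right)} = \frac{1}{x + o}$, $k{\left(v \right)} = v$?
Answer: $\frac{5867}{18} + \frac{2 i \sqrt{17}}{3} \approx 325.94 + 2.7487 i$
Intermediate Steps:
$S{\left(J \right)} = J$
$c{\left(x,o \right)} = \frac{1}{o + x}$
$W{\left(r \right)} = -3 - \frac{1}{-1 + r}$
$z = \frac{2 i \sqrt{17}}{3}$ ($z = \frac{\sqrt{\left(-8 - 6\right) - 54}}{3} = \frac{\sqrt{-14 - 54}}{3} = \frac{\sqrt{-68}}{3} = \frac{2 i \sqrt{17}}{3} \approx 2.7487 i$)
$\left(z + W{\left(19 \right)}\right) + 329 = \left(\frac{2 i \sqrt{17}}{3} + \frac{2 - 57}{-1 + 19}\right) + 329 = \left(\frac{2 i \sqrt{17}}{3} + \frac{2 - 57}{18}\right) + 329 = \left(\frac{2 i \sqrt{17}}{3} + \frac{1}{18} \left(-55\right)\right) + 329 = \left(\frac{2 i \sqrt{17}}{3} - \frac{55}{18}\right) + 329 = \left(- \frac{55}{18} + \frac{2 i \sqrt{17}}{3}\right) + 329 = \frac{5867}{18} + \frac{2 i \sqrt{17}}{3}$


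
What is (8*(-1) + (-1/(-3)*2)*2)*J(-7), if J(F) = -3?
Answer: 20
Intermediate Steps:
(8*(-1) + (-1/(-3)*2)*2)*J(-7) = (8*(-1) + (-1/(-3)*2)*2)*(-3) = (-8 + (-1*(-1/3)*2)*2)*(-3) = (-8 + ((1/3)*2)*2)*(-3) = (-8 + (2/3)*2)*(-3) = (-8 + 4/3)*(-3) = -20/3*(-3) = 20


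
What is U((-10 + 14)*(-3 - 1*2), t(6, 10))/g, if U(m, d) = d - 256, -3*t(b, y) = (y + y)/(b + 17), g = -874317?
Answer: 17684/60327873 ≈ 0.00029313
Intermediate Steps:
t(b, y) = -2*y/(3*(17 + b)) (t(b, y) = -(y + y)/(3*(b + 17)) = -2*y/(3*(17 + b)))
U(m, d) = -256 + d
U((-10 + 14)*(-3 - 1*2), t(6, 10))/g = (-256 - 2*10/(51 + 3*6))/(-874317) = (-256 - 2*10/(51 + 18))*(-1/874317) = (-256 - 2*10/69)*(-1/874317) = (-256 - 2*10*1/69)*(-1/874317) = (-256 - 20/69)*(-1/874317) = -17684/69*(-1/874317) = 17684/60327873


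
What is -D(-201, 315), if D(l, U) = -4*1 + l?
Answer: 205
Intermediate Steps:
D(l, U) = -4 + l
-D(-201, 315) = -(-4 - 201) = -1*(-205) = 205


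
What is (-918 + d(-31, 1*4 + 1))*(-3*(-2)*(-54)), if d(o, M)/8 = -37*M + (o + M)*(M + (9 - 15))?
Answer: 709560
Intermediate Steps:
d(o, M) = -296*M + 8*(-6 + M)*(M + o) (d(o, M) = 8*(-37*M + (o + M)*(M + (9 - 15))) = 8*(-37*M + (M + o)*(M - 6)) = 8*(-37*M + (M + o)*(-6 + M)) = 8*(-37*M + (-6 + M)*(M + o)) = -296*M + 8*(-6 + M)*(M + o))
(-918 + d(-31, 1*4 + 1))*(-3*(-2)*(-54)) = (-918 + (-344*(1*4 + 1) - 48*(-31) + 8*(1*4 + 1)**2 + 8*(1*4 + 1)*(-31)))*(-3*(-2)*(-54)) = (-918 + (-344*(4 + 1) + 1488 + 8*(4 + 1)**2 + 8*(4 + 1)*(-31)))*(6*(-54)) = (-918 + (-344*5 + 1488 + 8*5**2 + 8*5*(-31)))*(-324) = (-918 + (-1720 + 1488 + 8*25 - 1240))*(-324) = (-918 + (-1720 + 1488 + 200 - 1240))*(-324) = (-918 - 1272)*(-324) = -2190*(-324) = 709560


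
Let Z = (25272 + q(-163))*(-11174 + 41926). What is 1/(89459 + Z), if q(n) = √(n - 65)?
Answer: 777254003/604124000795818921 - 61504*I*√57/604124000795818921 ≈ 1.2866e-9 - 7.6863e-13*I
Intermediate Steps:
q(n) = √(-65 + n)
Z = 777164544 + 61504*I*√57 (Z = (25272 + √(-65 - 163))*(-11174 + 41926) = (25272 + √(-228))*30752 = (25272 + 2*I*√57)*30752 = 777164544 + 61504*I*√57 ≈ 7.7716e+8 + 4.6435e+5*I)
1/(89459 + Z) = 1/(89459 + (777164544 + 61504*I*√57)) = 1/(777254003 + 61504*I*√57)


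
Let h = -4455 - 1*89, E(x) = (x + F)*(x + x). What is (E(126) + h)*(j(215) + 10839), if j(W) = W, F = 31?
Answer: 387111080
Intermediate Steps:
E(x) = 2*x*(31 + x) (E(x) = (x + 31)*(x + x) = (31 + x)*(2*x) = 2*x*(31 + x))
h = -4544 (h = -4455 - 89 = -4544)
(E(126) + h)*(j(215) + 10839) = (2*126*(31 + 126) - 4544)*(215 + 10839) = (2*126*157 - 4544)*11054 = (39564 - 4544)*11054 = 35020*11054 = 387111080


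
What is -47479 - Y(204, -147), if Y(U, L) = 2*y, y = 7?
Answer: -47493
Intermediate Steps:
Y(U, L) = 14 (Y(U, L) = 2*7 = 14)
-47479 - Y(204, -147) = -47479 - 1*14 = -47479 - 14 = -47493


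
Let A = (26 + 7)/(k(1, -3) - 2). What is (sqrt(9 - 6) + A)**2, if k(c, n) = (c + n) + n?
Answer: 1236/49 - 66*sqrt(3)/7 ≈ 8.8937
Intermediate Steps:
k(c, n) = c + 2*n
A = -33/7 (A = (26 + 7)/((1 + 2*(-3)) - 2) = 33/((1 - 6) - 2) = 33/(-5 - 2) = 33/(-7) = 33*(-1/7) = -33/7 ≈ -4.7143)
(sqrt(9 - 6) + A)**2 = (sqrt(9 - 6) - 33/7)**2 = (sqrt(3) - 33/7)**2 = (-33/7 + sqrt(3))**2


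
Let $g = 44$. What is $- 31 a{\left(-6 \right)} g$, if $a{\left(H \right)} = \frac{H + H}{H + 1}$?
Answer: $- \frac{16368}{5} \approx -3273.6$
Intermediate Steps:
$a{\left(H \right)} = \frac{2 H}{1 + H}$
$- 31 a{\left(-6 \right)} g = - 31 \cdot 2 \left(-6\right) \frac{1}{1 - 6} \cdot 44 = - 31 \cdot 2 \left(-6\right) \frac{1}{-5} \cdot 44 = - 31 \cdot 2 \left(-6\right) \left(- \frac{1}{5}\right) 44 = \left(-31\right) \frac{12}{5} \cdot 44 = \left(- \frac{372}{5}\right) 44 = - \frac{16368}{5}$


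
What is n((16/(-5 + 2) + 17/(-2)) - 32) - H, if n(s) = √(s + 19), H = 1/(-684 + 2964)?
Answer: -1/2280 + I*√966/6 ≈ -0.0004386 + 5.1801*I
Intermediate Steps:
H = 1/2280 ≈ 0.00043860
n(s) = √(19 + s)
n((16/(-5 + 2) + 17/(-2)) - 32) - H = √(19 + ((16/(-5 + 2) + 17/(-2)) - 32)) - 1*1/2280 = √(19 + ((16/(-3) + 17*(-½)) - 32)) - 1/2280 = √(19 + ((16*(-⅓) - 17/2) - 32)) - 1/2280 = √(19 + ((-16/3 - 17/2) - 32)) - 1/2280 = √(19 + (-83/6 - 32)) - 1/2280 = √(19 - 275/6) - 1/2280 = √(-161/6) - 1/2280 = I*√966/6 - 1/2280 = -1/2280 + I*√966/6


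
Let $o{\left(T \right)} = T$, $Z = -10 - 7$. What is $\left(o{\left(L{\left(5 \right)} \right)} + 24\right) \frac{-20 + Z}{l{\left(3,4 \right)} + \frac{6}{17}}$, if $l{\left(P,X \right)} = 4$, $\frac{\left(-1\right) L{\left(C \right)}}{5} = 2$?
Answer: $-119$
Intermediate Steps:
$L{\left(C \right)} = -10$ ($L{\left(C \right)} = \left(-5\right) 2 = -10$)
$Z = -17$
$\left(o{\left(L{\left(5 \right)} \right)} + 24\right) \frac{-20 + Z}{l{\left(3,4 \right)} + \frac{6}{17}} = \left(-10 + 24\right) \frac{-20 - 17}{4 + \frac{6}{17}} = 14 \left(- \frac{37}{4 + 6 \cdot \frac{1}{17}}\right) = 14 \left(- \frac{37}{4 + \frac{6}{17}}\right) = 14 \left(- \frac{37}{\frac{74}{17}}\right) = 14 \left(\left(-37\right) \frac{17}{74}\right) = 14 \left(- \frac{17}{2}\right) = -119$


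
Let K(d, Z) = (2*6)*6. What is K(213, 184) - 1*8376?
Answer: -8304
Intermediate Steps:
K(d, Z) = 72 (K(d, Z) = 12*6 = 72)
K(213, 184) - 1*8376 = 72 - 1*8376 = 72 - 8376 = -8304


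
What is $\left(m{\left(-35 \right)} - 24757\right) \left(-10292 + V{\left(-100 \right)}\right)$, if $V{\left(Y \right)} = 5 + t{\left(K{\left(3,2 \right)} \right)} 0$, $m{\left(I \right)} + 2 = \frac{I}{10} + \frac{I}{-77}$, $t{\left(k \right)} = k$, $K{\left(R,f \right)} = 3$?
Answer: $\frac{5603997555}{22} \approx 2.5473 \cdot 10^{8}$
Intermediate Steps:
$m{\left(I \right)} = -2 + \frac{67 I}{770}$ ($m{\left(I \right)} = -2 + \left(\frac{I}{10} + \frac{I}{-77}\right) = -2 + \left(I \frac{1}{10} + I \left(- \frac{1}{77}\right)\right) = -2 + \left(\frac{I}{10} - \frac{I}{77}\right) = -2 + \frac{67 I}{770}$)
$V{\left(Y \right)} = 5$ ($V{\left(Y \right)} = 5 + 3 \cdot 0 = 5 + 0 = 5$)
$\left(m{\left(-35 \right)} - 24757\right) \left(-10292 + V{\left(-100 \right)}\right) = \left(\left(-2 + \frac{67}{770} \left(-35\right)\right) - 24757\right) \left(-10292 + 5\right) = \left(\left(-2 - \frac{67}{22}\right) - 24757\right) \left(-10287\right) = \left(- \frac{111}{22} - 24757\right) \left(-10287\right) = \left(- \frac{544765}{22}\right) \left(-10287\right) = \frac{5603997555}{22}$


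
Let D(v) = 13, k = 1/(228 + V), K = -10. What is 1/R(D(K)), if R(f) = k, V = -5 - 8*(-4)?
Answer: 255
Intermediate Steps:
V = 27 (V = -5 + 32 = 27)
k = 1/255 (k = 1/(228 + 27) = 1/255 ≈ 0.0039216)
R(f) = 1/255
1/R(D(K)) = 1/(1/255) = 255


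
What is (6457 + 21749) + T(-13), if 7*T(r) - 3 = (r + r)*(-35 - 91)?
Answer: 200721/7 ≈ 28674.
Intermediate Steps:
T(r) = 3/7 - 36*r (T(r) = 3/7 + ((r + r)*(-35 - 91))/7 = 3/7 + ((2*r)*(-126))/7 = 3/7 + (-252*r)/7 = 3/7 - 36*r)
(6457 + 21749) + T(-13) = (6457 + 21749) + (3/7 - 36*(-13)) = 28206 + (3/7 + 468) = 28206 + 3279/7 = 200721/7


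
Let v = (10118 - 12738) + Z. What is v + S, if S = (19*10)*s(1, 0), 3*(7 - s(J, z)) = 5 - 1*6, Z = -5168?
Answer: -19184/3 ≈ -6394.7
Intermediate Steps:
s(J, z) = 22/3 (s(J, z) = 7 - (5 - 1*6)/3 = 7 - (5 - 6)/3 = 7 - 1/3*(-1) = 7 + 1/3 = 22/3)
S = 4180/3 (S = (19*10)*(22/3) = 190*(22/3) = 4180/3 ≈ 1393.3)
v = -7788 (v = (10118 - 12738) - 5168 = -2620 - 5168 = -7788)
v + S = -7788 + 4180/3 = -19184/3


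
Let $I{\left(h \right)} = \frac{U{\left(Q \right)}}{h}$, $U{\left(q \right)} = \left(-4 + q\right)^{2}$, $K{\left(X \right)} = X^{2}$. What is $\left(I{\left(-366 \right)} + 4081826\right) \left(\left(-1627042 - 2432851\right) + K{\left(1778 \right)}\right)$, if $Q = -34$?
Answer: $- \frac{671237052350524}{183} \approx -3.668 \cdot 10^{12}$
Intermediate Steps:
$I{\left(h \right)} = \frac{1444}{h}$ ($I{\left(h \right)} = \frac{\left(-4 - 34\right)^{2}}{h} = \frac{\left(-38\right)^{2}}{h} = \frac{1444}{h}$)
$\left(I{\left(-366 \right)} + 4081826\right) \left(\left(-1627042 - 2432851\right) + K{\left(1778 \right)}\right) = \left(\frac{1444}{-366} + 4081826\right) \left(\left(-1627042 - 2432851\right) + 1778^{2}\right) = \left(1444 \left(- \frac{1}{366}\right) + 4081826\right) \left(-4059893 + 3161284\right) = \left(- \frac{722}{183} + 4081826\right) \left(-898609\right) = \frac{746973436}{183} \left(-898609\right) = - \frac{671237052350524}{183}$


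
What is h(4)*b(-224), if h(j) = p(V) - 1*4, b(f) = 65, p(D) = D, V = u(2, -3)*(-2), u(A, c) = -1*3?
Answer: 130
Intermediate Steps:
u(A, c) = -3
V = 6 (V = -3*(-2) = 6)
h(j) = 2 (h(j) = 6 - 1*4 = 6 - 4 = 2)
h(4)*b(-224) = 2*65 = 130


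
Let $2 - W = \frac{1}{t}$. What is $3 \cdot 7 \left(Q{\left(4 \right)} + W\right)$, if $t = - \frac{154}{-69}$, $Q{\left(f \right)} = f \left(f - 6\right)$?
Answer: $- \frac{2979}{22} \approx -135.41$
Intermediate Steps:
$Q{\left(f \right)} = f \left(-6 + f\right)$
$t = \frac{154}{69}$ ($t = \left(-154\right) \left(- \frac{1}{69}\right) = \frac{154}{69} \approx 2.2319$)
$W = \frac{239}{154}$ ($W = 2 - \frac{1}{\frac{154}{69}} = 2 - \frac{69}{154} = \frac{239}{154} \approx 1.5519$)
$3 \cdot 7 \left(Q{\left(4 \right)} + W\right) = 3 \cdot 7 \left(4 \left(-6 + 4\right) + \frac{239}{154}\right) = 21 \left(4 \left(-2\right) + \frac{239}{154}\right) = 21 \left(-8 + \frac{239}{154}\right) = 21 \left(- \frac{993}{154}\right) = - \frac{2979}{22}$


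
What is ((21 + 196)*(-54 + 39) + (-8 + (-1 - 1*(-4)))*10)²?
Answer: 10923025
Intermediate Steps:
((21 + 196)*(-54 + 39) + (-8 + (-1 - 1*(-4)))*10)² = (217*(-15) + (-8 + (-1 + 4))*10)² = (-3255 + (-8 + 3)*10)² = (-3255 - 5*10)² = (-3255 - 50)² = (-3305)² = 10923025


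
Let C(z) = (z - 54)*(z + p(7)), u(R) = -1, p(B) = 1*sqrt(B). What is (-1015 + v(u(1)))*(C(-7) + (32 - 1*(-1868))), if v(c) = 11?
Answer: -2336308 + 61244*sqrt(7) ≈ -2.1743e+6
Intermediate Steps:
p(B) = sqrt(B)
C(z) = (-54 + z)*(z + sqrt(7)) (C(z) = (z - 54)*(z + sqrt(7)) = (-54 + z)*(z + sqrt(7)))
(-1015 + v(u(1)))*(C(-7) + (32 - 1*(-1868))) = (-1015 + 11)*(((-7)**2 - 54*(-7) - 54*sqrt(7) - 7*sqrt(7)) + (32 - 1*(-1868))) = -1004*((49 + 378 - 54*sqrt(7) - 7*sqrt(7)) + (32 + 1868)) = -1004*((427 - 61*sqrt(7)) + 1900) = -1004*(2327 - 61*sqrt(7)) = -2336308 + 61244*sqrt(7)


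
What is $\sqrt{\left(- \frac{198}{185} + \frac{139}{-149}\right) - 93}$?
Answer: $\frac{i \sqrt{72186174530}}{27565} \approx 9.7469 i$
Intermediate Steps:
$\sqrt{\left(- \frac{198}{185} + \frac{139}{-149}\right) - 93} = \sqrt{\left(\left(-198\right) \frac{1}{185} + 139 \left(- \frac{1}{149}\right)\right) - 93} = \sqrt{\left(- \frac{198}{185} - \frac{139}{149}\right) - 93} = \sqrt{- \frac{55217}{27565} - 93} = \sqrt{- \frac{2618762}{27565}} = \frac{i \sqrt{72186174530}}{27565}$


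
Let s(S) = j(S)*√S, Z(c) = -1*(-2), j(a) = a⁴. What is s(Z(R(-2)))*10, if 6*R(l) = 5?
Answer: 160*√2 ≈ 226.27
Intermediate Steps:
R(l) = ⅚ (R(l) = (⅙)*5 = ⅚)
Z(c) = 2
s(S) = S^(9/2) (s(S) = S⁴*√S = S^(9/2))
s(Z(R(-2)))*10 = 2^(9/2)*10 = (16*√2)*10 = 160*√2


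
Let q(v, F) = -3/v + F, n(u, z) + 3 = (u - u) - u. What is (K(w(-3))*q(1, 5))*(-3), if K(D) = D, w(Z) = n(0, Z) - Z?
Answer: 0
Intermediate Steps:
n(u, z) = -3 - u (n(u, z) = -3 + ((u - u) - u) = -3 + (0 - u) = -3 - u)
w(Z) = -3 - Z (w(Z) = (-3 - 1*0) - Z = (-3 + 0) - Z = -3 - Z)
q(v, F) = F - 3/v
(K(w(-3))*q(1, 5))*(-3) = ((-3 - 1*(-3))*(5 - 3/1))*(-3) = ((-3 + 3)*(5 - 3*1))*(-3) = (0*(5 - 3))*(-3) = (0*2)*(-3) = 0*(-3) = 0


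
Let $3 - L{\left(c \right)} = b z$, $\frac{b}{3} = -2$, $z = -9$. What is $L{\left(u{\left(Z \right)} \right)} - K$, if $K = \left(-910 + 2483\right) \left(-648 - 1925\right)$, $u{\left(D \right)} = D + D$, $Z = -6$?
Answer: $4047278$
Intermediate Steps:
$b = -6$ ($b = 3 \left(-2\right) = -6$)
$u{\left(D \right)} = 2 D$
$L{\left(c \right)} = -51$ ($L{\left(c \right)} = 3 - \left(-6\right) \left(-9\right) = 3 - 54 = -51$)
$K = -4047329$ ($K = 1573 \left(-2573\right) = -4047329$)
$L{\left(u{\left(Z \right)} \right)} - K = -51 - -4047329 = -51 + 4047329 = 4047278$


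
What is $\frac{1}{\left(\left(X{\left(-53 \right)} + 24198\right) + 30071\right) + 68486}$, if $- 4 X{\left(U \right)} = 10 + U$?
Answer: $\frac{4}{491063} \approx 8.1456 \cdot 10^{-6}$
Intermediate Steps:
$X{\left(U \right)} = - \frac{5}{2} - \frac{U}{4}$ ($X{\left(U \right)} = - \frac{10 + U}{4} = - \frac{5}{2} - \frac{U}{4}$)
$\frac{1}{\left(\left(X{\left(-53 \right)} + 24198\right) + 30071\right) + 68486} = \frac{1}{\left(\left(\left(- \frac{5}{2} - - \frac{53}{4}\right) + 24198\right) + 30071\right) + 68486} = \frac{1}{\left(\left(\left(- \frac{5}{2} + \frac{53}{4}\right) + 24198\right) + 30071\right) + 68486} = \frac{1}{\left(\left(\frac{43}{4} + 24198\right) + 30071\right) + 68486} = \frac{1}{\left(\frac{96835}{4} + 30071\right) + 68486} = \frac{1}{\frac{217119}{4} + 68486} = \frac{1}{\frac{491063}{4}} = \frac{4}{491063}$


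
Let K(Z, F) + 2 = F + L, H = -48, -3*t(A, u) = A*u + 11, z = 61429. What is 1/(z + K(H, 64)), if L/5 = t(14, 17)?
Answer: 1/61076 ≈ 1.6373e-5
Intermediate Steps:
t(A, u) = -11/3 - A*u/3 (t(A, u) = -(A*u + 11)/3 = -(11 + A*u)/3 = -11/3 - A*u/3)
L = -415 (L = 5*(-11/3 - ⅓*14*17) = 5*(-11/3 - 238/3) = 5*(-83) = -415)
K(Z, F) = -417 + F (K(Z, F) = -2 + (F - 415) = -2 + (-415 + F) = -417 + F)
1/(z + K(H, 64)) = 1/(61429 + (-417 + 64)) = 1/(61429 - 353) = 1/61076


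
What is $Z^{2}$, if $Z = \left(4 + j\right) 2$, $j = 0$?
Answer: $64$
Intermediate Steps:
$Z = 8$ ($Z = \left(4 + 0\right) 2 = 4 \cdot 2 = 8$)
$Z^{2} = 8^{2} = 64$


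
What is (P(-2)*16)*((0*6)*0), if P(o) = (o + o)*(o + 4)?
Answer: 0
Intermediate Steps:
P(o) = 2*o*(4 + o) (P(o) = (2*o)*(4 + o) = 2*o*(4 + o))
(P(-2)*16)*((0*6)*0) = ((2*(-2)*(4 - 2))*16)*((0*6)*0) = ((2*(-2)*2)*16)*(0*0) = -8*16*0 = -128*0 = 0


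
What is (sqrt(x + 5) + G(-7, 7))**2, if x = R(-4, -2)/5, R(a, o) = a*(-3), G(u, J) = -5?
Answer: (25 - sqrt(185))**2/25 ≈ 5.1971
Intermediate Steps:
R(a, o) = -3*a
x = 12/5 (x = -3*(-4)/5 = 12*(1/5) = 12/5 ≈ 2.4000)
(sqrt(x + 5) + G(-7, 7))**2 = (sqrt(12/5 + 5) - 5)**2 = (sqrt(37/5) - 5)**2 = (sqrt(185)/5 - 5)**2 = (-5 + sqrt(185)/5)**2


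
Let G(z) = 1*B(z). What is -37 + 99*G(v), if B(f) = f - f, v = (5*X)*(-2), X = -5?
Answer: -37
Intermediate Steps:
v = 50 (v = (5*(-5))*(-2) = -25*(-2) = 50)
B(f) = 0
G(z) = 0 (G(z) = 1*0 = 0)
-37 + 99*G(v) = -37 + 99*0 = -37 + 0 = -37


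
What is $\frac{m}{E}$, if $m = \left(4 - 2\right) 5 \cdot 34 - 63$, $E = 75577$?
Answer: $\frac{277}{75577} \approx 0.0036651$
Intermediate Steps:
$m = 277$ ($m = 2 \cdot 5 \cdot 34 - 63 = 10 \cdot 34 - 63 = 340 - 63 = 277$)
$\frac{m}{E} = \frac{277}{75577}$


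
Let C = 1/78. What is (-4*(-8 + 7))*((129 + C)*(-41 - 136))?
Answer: -1187434/13 ≈ -91341.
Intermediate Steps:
C = 1/78 ≈ 0.012821
(-4*(-8 + 7))*((129 + C)*(-41 - 136)) = (-4*(-8 + 7))*((129 + 1/78)*(-41 - 136)) = (-4*(-1))*((10063/78)*(-177)) = 4*(-593717/26) = -1187434/13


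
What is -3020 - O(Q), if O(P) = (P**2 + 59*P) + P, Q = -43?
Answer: -2289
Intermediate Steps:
O(P) = P**2 + 60*P
-3020 - O(Q) = -3020 - (-43)*(60 - 43) = -3020 - (-43)*17 = -3020 - 1*(-731) = -3020 + 731 = -2289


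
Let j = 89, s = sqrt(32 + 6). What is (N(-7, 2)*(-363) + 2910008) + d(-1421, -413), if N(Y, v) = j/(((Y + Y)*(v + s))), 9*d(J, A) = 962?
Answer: 6233175329/2142 + 32307*sqrt(38)/476 ≈ 2.9104e+6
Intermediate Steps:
d(J, A) = 962/9 (d(J, A) = (1/9)*962 = 962/9)
s = sqrt(38) ≈ 6.1644
N(Y, v) = 89/(2*Y*(v + sqrt(38))) (N(Y, v) = 89/(((Y + Y)*(v + sqrt(38)))) = 89/(((2*Y)*(v + sqrt(38)))) = 89/((2*Y*(v + sqrt(38)))) = 89*(1/(2*Y*(v + sqrt(38)))) = 89/(2*Y*(v + sqrt(38))))
(N(-7, 2)*(-363) + 2910008) + d(-1421, -413) = (((89/2)/(-7*(2 + sqrt(38))))*(-363) + 2910008) + 962/9 = (((89/2)*(-1/7)/(2 + sqrt(38)))*(-363) + 2910008) + 962/9 = (-89/(14*(2 + sqrt(38)))*(-363) + 2910008) + 962/9 = (32307/(14*(2 + sqrt(38))) + 2910008) + 962/9 = (2910008 + 32307/(14*(2 + sqrt(38)))) + 962/9 = 26191034/9 + 32307/(14*(2 + sqrt(38)))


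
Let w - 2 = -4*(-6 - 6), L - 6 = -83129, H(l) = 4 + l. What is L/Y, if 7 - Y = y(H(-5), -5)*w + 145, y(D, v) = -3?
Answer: -83123/12 ≈ -6926.9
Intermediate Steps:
L = -83123 (L = 6 - 83129 = -83123)
w = 50 (w = 2 - 4*(-6 - 6) = 2 - 4*(-12) = 2 + 48 = 50)
Y = 12 (Y = 7 - (-3*50 + 145) = 7 - (-150 + 145) = 7 - 1*(-5) = 7 + 5 = 12)
L/Y = -83123/12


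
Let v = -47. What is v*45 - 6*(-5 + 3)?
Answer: -2103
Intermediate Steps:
v*45 - 6*(-5 + 3) = -47*45 - 6*(-5 + 3) = -2115 - 6*(-2) = -2115 + 12 = -2103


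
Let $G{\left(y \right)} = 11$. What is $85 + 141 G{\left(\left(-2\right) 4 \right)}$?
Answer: $1636$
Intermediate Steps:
$85 + 141 G{\left(\left(-2\right) 4 \right)} = 85 + 141 \cdot 11 = 85 + 1551 = 1636$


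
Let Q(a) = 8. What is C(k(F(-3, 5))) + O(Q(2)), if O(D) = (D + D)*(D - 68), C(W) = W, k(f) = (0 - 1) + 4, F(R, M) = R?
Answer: -957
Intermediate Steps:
k(f) = 3 (k(f) = -1 + 4 = 3)
O(D) = 2*D*(-68 + D) (O(D) = (2*D)*(-68 + D) = 2*D*(-68 + D))
C(k(F(-3, 5))) + O(Q(2)) = 3 + 2*8*(-68 + 8) = 3 + 2*8*(-60) = 3 - 960 = -957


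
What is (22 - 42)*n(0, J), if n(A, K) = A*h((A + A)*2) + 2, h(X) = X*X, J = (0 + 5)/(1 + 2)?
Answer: -40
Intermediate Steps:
J = 5/3 ≈ 1.6667
h(X) = X²
n(A, K) = 2 + 16*A³ (n(A, K) = A*((A + A)*2)² + 2 = A*((2*A)*2)² + 2 = A*(4*A)² + 2 = A*(16*A²) + 2 = 16*A³ + 2 = 2 + 16*A³)
(22 - 42)*n(0, J) = (22 - 42)*(2 + 16*0³) = -20*(2 + 16*0) = -20*(2 + 0) = -20*2 = -40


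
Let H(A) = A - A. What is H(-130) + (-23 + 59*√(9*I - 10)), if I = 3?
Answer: -23 + 59*√17 ≈ 220.26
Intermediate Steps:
H(A) = 0
H(-130) + (-23 + 59*√(9*I - 10)) = 0 + (-23 + 59*√(9*3 - 10)) = 0 + (-23 + 59*√(27 - 10)) = 0 + (-23 + 59*√17) = -23 + 59*√17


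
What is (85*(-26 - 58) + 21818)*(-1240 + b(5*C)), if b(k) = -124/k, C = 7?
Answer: -638845272/35 ≈ -1.8253e+7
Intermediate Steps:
(85*(-26 - 58) + 21818)*(-1240 + b(5*C)) = (85*(-26 - 58) + 21818)*(-1240 - 124/(5*7)) = (85*(-84) + 21818)*(-1240 - 124/35) = (-7140 + 21818)*(-1240 - 124*1/35) = 14678*(-1240 - 124/35) = 14678*(-43524/35) = -638845272/35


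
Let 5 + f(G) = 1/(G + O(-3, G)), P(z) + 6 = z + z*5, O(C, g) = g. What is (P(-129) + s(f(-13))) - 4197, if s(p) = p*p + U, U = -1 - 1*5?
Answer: -3351347/676 ≈ -4957.6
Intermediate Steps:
P(z) = -6 + 6*z (P(z) = -6 + (z + z*5) = -6 + (z + 5*z) = -6 + 6*z)
U = -6 (U = -1 - 5 = -6)
f(G) = -5 + 1/(2*G) (f(G) = -5 + 1/(G + G) = -5 + 1/(2*G))
s(p) = -6 + p**2 (s(p) = p*p - 6 = p**2 - 6 = -6 + p**2)
(P(-129) + s(f(-13))) - 4197 = ((-6 + 6*(-129)) + (-6 + (-5 + (1/2)/(-13))**2)) - 4197 = ((-6 - 774) + (-6 + (-5 + (1/2)*(-1/13))**2)) - 4197 = (-780 + (-6 + (-5 - 1/26)**2)) - 4197 = (-780 + (-6 + (-131/26)**2)) - 4197 = (-780 + (-6 + 17161/676)) - 4197 = (-780 + 13105/676) - 4197 = -514175/676 - 4197 = -3351347/676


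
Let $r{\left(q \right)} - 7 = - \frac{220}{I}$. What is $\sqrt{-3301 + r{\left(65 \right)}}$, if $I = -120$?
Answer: $\frac{i \sqrt{118518}}{6} \approx 57.377 i$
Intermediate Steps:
$r{\left(q \right)} = \frac{53}{6}$ ($r{\left(q \right)} = 7 - \frac{220}{-120} = 7 - - \frac{11}{6} = 7 + \frac{11}{6} = \frac{53}{6}$)
$\sqrt{-3301 + r{\left(65 \right)}} = \sqrt{-3301 + \frac{53}{6}} = \sqrt{- \frac{19753}{6}} = \frac{i \sqrt{118518}}{6}$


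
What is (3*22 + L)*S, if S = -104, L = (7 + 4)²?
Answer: -19448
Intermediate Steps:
L = 121 (L = 11² = 121)
(3*22 + L)*S = (3*22 + 121)*(-104) = (66 + 121)*(-104) = 187*(-104) = -19448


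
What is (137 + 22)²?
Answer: 25281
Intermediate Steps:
(137 + 22)² = 159² = 25281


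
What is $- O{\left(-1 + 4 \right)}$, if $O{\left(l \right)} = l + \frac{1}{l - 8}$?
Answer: $- \frac{14}{5} \approx -2.8$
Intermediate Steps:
$O{\left(l \right)} = l + \frac{1}{-8 + l}$
$- O{\left(-1 + 4 \right)} = - \frac{1 + \left(-1 + 4\right)^{2} - 8 \left(-1 + 4\right)}{-8 + \left(-1 + 4\right)} = - \frac{1 + 3^{2} - 24}{-8 + 3} = - \frac{1 + 9 - 24}{-5} = - \frac{\left(-1\right) \left(-14\right)}{5} = \left(-1\right) \frac{14}{5} = - \frac{14}{5}$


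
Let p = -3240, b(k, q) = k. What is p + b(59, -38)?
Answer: -3181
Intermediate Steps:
p + b(59, -38) = -3240 + 59 = -3181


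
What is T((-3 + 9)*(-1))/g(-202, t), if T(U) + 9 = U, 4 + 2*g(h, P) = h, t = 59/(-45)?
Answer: 15/103 ≈ 0.14563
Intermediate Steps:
t = -59/45 (t = 59*(-1/45) = -59/45 ≈ -1.3111)
g(h, P) = -2 + h/2
T(U) = -9 + U
T((-3 + 9)*(-1))/g(-202, t) = (-9 + (-3 + 9)*(-1))/(-2 + (½)*(-202)) = (-9 + 6*(-1))/(-2 - 101) = (-9 - 6)/(-103) = -15*(-1/103) = 15/103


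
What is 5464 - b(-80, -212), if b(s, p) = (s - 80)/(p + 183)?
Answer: 158296/29 ≈ 5458.5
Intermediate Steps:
b(s, p) = (-80 + s)/(183 + p)
5464 - b(-80, -212) = 5464 - (-80 - 80)/(183 - 212) = 5464 - (-160)/(-29) = 5464 - (-1)*(-160)/29 = 5464 - 1*160/29 = 5464 - 160/29 = 158296/29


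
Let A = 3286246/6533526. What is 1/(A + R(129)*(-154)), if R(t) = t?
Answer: -3266763/64895870635 ≈ -5.0339e-5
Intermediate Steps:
A = 1643123/3266763 (A = 3286246*(1/6533526) = 1643123/3266763 ≈ 0.50298)
1/(A + R(129)*(-154)) = 1/(1643123/3266763 + 129*(-154)) = 1/(1643123/3266763 - 19866) = 1/(-64895870635/3266763) = -3266763/64895870635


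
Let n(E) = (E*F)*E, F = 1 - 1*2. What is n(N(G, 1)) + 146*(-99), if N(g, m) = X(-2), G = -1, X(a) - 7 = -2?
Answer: -14479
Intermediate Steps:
F = -1 (F = 1 - 2 = -1)
X(a) = 5 (X(a) = 7 - 2 = 5)
N(g, m) = 5
n(E) = -E² (n(E) = (E*(-1))*E = (-E)*E = -E²)
n(N(G, 1)) + 146*(-99) = -1*5² + 146*(-99) = -1*25 - 14454 = -25 - 14454 = -14479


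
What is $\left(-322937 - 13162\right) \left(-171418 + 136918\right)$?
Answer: $11595415500$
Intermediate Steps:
$\left(-322937 - 13162\right) \left(-171418 + 136918\right) = \left(-336099\right) \left(-34500\right) = 11595415500$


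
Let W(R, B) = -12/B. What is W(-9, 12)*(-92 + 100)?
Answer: -8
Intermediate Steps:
W(-9, 12)*(-92 + 100) = (-12/12)*(-92 + 100) = -12*1/12*8 = -1*8 = -8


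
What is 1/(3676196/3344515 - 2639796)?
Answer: -3344515/8828833642744 ≈ -3.7882e-7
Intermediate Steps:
1/(3676196/3344515 - 2639796) = 1/(-8828833642744/3344515) = -3344515/8828833642744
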